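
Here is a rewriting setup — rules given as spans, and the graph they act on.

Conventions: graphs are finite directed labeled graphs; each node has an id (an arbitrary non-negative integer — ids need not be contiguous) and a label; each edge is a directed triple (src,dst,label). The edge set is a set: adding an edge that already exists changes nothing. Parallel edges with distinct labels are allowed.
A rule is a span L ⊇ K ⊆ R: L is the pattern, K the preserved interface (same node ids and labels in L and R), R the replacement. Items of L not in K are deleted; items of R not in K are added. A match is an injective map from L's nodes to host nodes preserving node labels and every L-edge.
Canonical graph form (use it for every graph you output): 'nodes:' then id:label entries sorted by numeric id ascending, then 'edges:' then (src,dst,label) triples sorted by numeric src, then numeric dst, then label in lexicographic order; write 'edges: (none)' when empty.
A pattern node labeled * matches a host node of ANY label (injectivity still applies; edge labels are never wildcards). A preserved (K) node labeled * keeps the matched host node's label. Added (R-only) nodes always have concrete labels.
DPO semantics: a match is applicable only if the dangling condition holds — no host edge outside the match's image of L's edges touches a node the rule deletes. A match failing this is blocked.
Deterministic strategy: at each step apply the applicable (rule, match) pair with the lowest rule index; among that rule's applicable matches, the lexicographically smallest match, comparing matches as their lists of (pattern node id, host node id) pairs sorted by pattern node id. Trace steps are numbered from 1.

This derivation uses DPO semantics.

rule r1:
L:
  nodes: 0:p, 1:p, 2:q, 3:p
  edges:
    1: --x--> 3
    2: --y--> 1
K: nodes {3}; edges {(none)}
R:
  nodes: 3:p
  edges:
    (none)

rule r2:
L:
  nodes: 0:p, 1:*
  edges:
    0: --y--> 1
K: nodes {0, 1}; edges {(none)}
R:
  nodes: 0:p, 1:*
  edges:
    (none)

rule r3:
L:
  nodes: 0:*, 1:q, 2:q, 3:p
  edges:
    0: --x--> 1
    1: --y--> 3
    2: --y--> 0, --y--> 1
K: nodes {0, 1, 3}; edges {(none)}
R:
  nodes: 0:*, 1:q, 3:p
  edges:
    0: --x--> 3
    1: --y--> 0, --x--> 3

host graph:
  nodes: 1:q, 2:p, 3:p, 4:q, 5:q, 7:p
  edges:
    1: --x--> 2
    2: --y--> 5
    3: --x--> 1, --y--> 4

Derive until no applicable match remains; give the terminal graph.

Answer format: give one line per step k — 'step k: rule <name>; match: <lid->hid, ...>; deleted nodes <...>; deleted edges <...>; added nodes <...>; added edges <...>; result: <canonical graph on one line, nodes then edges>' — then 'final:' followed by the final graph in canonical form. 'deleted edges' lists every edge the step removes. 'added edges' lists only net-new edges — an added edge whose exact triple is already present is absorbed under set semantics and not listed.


step 1: rule r2; match: 0->2, 1->5; deleted nodes (none); deleted edges (2,5,y); added nodes (none); added edges (none); result: nodes: 1:q, 2:p, 3:p, 4:q, 5:q, 7:p edges: (1,2,x); (3,1,x); (3,4,y)
step 2: rule r2; match: 0->3, 1->4; deleted nodes (none); deleted edges (3,4,y); added nodes (none); added edges (none); result: nodes: 1:q, 2:p, 3:p, 4:q, 5:q, 7:p edges: (1,2,x); (3,1,x)
final:
nodes: 1:q, 2:p, 3:p, 4:q, 5:q, 7:p
edges: (1,2,x); (3,1,x)


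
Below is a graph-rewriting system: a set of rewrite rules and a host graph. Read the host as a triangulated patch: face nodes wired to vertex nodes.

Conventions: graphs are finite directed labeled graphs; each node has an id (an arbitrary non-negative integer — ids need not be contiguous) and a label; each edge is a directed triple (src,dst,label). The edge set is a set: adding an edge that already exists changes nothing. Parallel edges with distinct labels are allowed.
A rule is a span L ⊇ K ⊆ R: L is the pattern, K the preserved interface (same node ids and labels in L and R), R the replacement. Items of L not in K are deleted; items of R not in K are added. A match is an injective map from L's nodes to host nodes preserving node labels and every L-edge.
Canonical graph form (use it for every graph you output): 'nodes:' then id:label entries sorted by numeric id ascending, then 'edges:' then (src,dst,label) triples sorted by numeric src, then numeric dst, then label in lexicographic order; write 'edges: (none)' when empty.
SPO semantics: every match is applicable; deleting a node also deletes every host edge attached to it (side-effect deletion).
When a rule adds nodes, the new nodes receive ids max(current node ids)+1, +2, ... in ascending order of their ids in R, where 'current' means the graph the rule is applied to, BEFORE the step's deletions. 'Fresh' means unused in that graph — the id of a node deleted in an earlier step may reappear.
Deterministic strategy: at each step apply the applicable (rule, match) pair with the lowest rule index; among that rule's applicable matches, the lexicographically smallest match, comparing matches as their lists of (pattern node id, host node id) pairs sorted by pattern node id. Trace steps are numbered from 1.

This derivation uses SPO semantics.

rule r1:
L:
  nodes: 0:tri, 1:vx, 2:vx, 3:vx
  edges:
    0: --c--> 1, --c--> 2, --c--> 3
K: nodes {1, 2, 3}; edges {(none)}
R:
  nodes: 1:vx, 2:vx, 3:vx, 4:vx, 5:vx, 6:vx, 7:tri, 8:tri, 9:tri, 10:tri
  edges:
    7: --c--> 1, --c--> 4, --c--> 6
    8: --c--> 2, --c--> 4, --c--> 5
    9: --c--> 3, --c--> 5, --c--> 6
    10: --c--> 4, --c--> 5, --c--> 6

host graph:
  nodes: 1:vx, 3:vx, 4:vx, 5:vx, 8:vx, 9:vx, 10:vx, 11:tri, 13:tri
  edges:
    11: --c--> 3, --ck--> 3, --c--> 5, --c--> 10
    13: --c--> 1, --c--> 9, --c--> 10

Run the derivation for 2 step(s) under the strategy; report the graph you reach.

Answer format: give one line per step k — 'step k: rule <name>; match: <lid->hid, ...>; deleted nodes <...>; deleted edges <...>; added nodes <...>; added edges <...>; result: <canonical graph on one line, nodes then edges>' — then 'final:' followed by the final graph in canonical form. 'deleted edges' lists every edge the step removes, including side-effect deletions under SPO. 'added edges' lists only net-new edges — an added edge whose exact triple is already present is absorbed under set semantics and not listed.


step 1: rule r1; match: 0->11, 1->3, 2->5, 3->10; deleted nodes 11; deleted edges (11,3,c); (11,3,ck); (11,5,c); (11,10,c); added nodes 14, 15, 16, 17, 18, 19, 20; added edges (17,3,c); (17,14,c); (17,16,c); (18,5,c); (18,14,c); (18,15,c); (19,10,c); (19,15,c); (19,16,c); (20,14,c); (20,15,c); (20,16,c); result: nodes: 1:vx, 3:vx, 4:vx, 5:vx, 8:vx, 9:vx, 10:vx, 13:tri, 14:vx, 15:vx, 16:vx, 17:tri, 18:tri, 19:tri, 20:tri edges: (13,1,c); (13,9,c); (13,10,c); (17,3,c); (17,14,c); (17,16,c); (18,5,c); (18,14,c); (18,15,c); (19,10,c); (19,15,c); (19,16,c); (20,14,c); (20,15,c); (20,16,c)
step 2: rule r1; match: 0->13, 1->1, 2->9, 3->10; deleted nodes 13; deleted edges (13,1,c); (13,9,c); (13,10,c); added nodes 21, 22, 23, 24, 25, 26, 27; added edges (24,1,c); (24,21,c); (24,23,c); (25,9,c); (25,21,c); (25,22,c); (26,10,c); (26,22,c); (26,23,c); (27,21,c); (27,22,c); (27,23,c); result: nodes: 1:vx, 3:vx, 4:vx, 5:vx, 8:vx, 9:vx, 10:vx, 14:vx, 15:vx, 16:vx, 17:tri, 18:tri, 19:tri, 20:tri, 21:vx, 22:vx, 23:vx, 24:tri, 25:tri, 26:tri, 27:tri edges: (17,3,c); (17,14,c); (17,16,c); (18,5,c); (18,14,c); (18,15,c); (19,10,c); (19,15,c); (19,16,c); (20,14,c); (20,15,c); (20,16,c); (24,1,c); (24,21,c); (24,23,c); (25,9,c); (25,21,c); (25,22,c); (26,10,c); (26,22,c); (26,23,c); (27,21,c); (27,22,c); (27,23,c)
final:
nodes: 1:vx, 3:vx, 4:vx, 5:vx, 8:vx, 9:vx, 10:vx, 14:vx, 15:vx, 16:vx, 17:tri, 18:tri, 19:tri, 20:tri, 21:vx, 22:vx, 23:vx, 24:tri, 25:tri, 26:tri, 27:tri
edges: (17,3,c); (17,14,c); (17,16,c); (18,5,c); (18,14,c); (18,15,c); (19,10,c); (19,15,c); (19,16,c); (20,14,c); (20,15,c); (20,16,c); (24,1,c); (24,21,c); (24,23,c); (25,9,c); (25,21,c); (25,22,c); (26,10,c); (26,22,c); (26,23,c); (27,21,c); (27,22,c); (27,23,c)


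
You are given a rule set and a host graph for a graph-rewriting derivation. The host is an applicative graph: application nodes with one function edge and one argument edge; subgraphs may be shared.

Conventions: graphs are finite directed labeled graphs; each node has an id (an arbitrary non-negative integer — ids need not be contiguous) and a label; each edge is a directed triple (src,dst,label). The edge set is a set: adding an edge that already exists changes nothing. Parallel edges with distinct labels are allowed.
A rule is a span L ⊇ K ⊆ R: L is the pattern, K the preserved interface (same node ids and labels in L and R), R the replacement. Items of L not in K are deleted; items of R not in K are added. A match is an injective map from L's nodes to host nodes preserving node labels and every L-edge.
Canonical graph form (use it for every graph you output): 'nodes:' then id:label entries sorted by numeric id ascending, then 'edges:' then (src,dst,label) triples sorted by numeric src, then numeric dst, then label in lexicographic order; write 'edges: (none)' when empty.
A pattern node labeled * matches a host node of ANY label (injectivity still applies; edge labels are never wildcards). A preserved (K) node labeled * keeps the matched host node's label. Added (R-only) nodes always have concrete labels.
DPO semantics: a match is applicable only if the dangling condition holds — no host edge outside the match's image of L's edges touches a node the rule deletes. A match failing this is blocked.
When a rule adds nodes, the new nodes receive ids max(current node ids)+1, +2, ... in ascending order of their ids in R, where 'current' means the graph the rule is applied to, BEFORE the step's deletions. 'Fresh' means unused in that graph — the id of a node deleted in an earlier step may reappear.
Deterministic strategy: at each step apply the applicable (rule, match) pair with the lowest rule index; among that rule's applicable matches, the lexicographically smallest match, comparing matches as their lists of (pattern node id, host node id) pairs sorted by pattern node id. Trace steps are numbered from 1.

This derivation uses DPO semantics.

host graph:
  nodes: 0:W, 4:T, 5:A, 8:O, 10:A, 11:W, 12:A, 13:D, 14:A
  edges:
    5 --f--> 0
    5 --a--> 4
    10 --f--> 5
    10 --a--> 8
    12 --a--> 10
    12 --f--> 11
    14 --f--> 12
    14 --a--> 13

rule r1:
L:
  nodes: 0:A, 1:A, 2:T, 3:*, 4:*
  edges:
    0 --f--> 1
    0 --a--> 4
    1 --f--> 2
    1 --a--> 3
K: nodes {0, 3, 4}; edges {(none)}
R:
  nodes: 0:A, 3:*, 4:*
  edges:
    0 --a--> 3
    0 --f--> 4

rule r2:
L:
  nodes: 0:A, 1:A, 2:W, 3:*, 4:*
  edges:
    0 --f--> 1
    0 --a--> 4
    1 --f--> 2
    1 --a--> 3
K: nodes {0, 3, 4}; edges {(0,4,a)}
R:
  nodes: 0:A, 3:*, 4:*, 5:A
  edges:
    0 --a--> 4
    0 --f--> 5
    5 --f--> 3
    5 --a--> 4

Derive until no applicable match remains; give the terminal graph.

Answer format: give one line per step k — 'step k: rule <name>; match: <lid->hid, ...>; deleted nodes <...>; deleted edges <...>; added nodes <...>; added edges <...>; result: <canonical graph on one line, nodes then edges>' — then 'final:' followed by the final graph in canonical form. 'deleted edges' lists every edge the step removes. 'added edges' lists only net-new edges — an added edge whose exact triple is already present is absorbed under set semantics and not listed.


step 1: rule r2; match: 0->10, 1->5, 2->0, 3->4, 4->8; deleted nodes 0, 5; deleted edges (5,0,f); (5,4,a); (10,5,f); added nodes 15; added edges (10,15,f); (15,4,f); (15,8,a); result: nodes: 4:T, 8:O, 10:A, 11:W, 12:A, 13:D, 14:A, 15:A edges: (10,8,a); (10,15,f); (12,10,a); (12,11,f); (14,12,f); (14,13,a); (15,4,f); (15,8,a)
step 2: rule r2; match: 0->14, 1->12, 2->11, 3->10, 4->13; deleted nodes 11, 12; deleted edges (12,10,a); (12,11,f); (14,12,f); added nodes 16; added edges (14,16,f); (16,10,f); (16,13,a); result: nodes: 4:T, 8:O, 10:A, 13:D, 14:A, 15:A, 16:A edges: (10,8,a); (10,15,f); (14,13,a); (14,16,f); (15,4,f); (15,8,a); (16,10,f); (16,13,a)
final:
nodes: 4:T, 8:O, 10:A, 13:D, 14:A, 15:A, 16:A
edges: (10,8,a); (10,15,f); (14,13,a); (14,16,f); (15,4,f); (15,8,a); (16,10,f); (16,13,a)


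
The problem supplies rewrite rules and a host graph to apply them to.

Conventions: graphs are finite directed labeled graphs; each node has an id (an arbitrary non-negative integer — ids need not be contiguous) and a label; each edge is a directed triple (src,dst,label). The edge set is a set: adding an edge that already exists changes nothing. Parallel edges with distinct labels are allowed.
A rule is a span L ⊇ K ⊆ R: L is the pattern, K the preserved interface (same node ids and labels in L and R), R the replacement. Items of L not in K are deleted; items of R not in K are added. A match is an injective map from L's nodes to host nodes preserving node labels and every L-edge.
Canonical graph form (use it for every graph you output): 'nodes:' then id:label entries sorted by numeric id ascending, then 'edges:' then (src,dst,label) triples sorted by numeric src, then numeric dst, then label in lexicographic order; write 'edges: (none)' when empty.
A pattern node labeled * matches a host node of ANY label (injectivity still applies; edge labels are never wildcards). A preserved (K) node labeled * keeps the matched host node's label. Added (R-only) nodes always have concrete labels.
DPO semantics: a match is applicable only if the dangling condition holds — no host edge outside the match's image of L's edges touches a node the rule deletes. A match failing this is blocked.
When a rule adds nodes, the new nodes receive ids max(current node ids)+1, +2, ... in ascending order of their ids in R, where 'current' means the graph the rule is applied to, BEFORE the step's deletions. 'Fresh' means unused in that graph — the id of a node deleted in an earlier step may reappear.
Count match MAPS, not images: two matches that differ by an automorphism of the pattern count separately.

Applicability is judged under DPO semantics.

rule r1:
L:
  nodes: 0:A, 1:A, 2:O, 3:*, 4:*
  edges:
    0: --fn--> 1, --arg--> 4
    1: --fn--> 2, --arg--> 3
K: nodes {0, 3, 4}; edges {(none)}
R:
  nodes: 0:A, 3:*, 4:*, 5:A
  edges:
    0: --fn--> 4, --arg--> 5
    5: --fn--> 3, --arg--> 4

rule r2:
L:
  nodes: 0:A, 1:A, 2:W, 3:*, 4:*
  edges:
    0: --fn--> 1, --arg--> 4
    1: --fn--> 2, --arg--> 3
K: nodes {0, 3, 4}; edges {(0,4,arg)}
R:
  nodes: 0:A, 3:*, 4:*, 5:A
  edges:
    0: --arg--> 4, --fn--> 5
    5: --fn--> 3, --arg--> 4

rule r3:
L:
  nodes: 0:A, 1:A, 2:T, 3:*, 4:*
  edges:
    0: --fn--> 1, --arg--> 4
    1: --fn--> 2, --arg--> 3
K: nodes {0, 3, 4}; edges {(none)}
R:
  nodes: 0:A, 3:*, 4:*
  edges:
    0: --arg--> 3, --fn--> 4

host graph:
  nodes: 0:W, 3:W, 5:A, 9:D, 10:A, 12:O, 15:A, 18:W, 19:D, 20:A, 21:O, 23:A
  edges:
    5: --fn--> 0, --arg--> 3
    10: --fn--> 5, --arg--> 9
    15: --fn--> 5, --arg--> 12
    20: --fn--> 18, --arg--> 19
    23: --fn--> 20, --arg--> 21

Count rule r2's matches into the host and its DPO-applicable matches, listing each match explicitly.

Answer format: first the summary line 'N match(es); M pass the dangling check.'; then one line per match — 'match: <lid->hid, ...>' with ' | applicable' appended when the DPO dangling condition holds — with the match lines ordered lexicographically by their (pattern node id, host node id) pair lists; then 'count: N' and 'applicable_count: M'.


3 match(es); 1 pass the dangling check.
match: 0->10, 1->5, 2->0, 3->3, 4->9
match: 0->15, 1->5, 2->0, 3->3, 4->12
match: 0->23, 1->20, 2->18, 3->19, 4->21 | applicable
count: 3
applicable_count: 1


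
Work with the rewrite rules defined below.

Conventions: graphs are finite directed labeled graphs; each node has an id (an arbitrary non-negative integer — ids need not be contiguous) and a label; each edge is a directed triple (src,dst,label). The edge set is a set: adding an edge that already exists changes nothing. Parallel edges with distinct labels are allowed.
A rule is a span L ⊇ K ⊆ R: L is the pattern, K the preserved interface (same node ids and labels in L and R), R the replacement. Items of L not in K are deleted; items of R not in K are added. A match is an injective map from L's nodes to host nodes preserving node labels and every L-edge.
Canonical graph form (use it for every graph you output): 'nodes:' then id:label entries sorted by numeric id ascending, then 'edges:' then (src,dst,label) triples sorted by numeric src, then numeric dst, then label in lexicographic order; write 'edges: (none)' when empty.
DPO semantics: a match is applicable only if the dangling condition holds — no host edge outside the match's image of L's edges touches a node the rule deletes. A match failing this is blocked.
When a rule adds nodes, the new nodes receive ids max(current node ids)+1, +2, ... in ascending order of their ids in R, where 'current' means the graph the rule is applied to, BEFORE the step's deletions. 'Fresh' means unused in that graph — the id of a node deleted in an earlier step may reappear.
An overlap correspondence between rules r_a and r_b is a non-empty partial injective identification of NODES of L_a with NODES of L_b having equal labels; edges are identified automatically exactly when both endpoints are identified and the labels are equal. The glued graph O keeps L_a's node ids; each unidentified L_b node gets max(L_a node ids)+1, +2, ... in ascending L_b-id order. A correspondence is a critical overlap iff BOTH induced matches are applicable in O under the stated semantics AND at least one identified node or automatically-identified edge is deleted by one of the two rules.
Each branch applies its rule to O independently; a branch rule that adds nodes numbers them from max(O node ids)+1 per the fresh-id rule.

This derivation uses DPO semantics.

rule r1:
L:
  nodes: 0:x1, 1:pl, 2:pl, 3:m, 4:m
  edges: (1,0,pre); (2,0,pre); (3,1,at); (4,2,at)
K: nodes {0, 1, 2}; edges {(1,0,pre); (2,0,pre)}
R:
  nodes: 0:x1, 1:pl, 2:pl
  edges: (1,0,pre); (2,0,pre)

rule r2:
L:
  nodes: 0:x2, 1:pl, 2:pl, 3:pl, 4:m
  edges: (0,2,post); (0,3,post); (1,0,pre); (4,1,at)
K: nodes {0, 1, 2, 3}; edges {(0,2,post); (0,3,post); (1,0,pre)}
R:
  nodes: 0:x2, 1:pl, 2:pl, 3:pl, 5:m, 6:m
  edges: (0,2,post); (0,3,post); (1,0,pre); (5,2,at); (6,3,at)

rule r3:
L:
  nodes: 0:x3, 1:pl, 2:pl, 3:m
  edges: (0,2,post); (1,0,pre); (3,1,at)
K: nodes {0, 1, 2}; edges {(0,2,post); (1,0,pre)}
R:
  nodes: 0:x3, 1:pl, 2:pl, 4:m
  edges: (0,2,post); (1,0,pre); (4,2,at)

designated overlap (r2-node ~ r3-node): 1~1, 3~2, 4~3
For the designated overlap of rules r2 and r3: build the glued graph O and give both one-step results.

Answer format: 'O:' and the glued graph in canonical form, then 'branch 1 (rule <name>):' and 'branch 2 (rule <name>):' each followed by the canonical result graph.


O:
nodes: 0:x2, 1:pl, 2:pl, 3:pl, 4:m, 5:x3
edges: (0,2,post); (0,3,post); (1,0,pre); (1,5,pre); (4,1,at); (5,3,post)
branch 1 (rule r2):
nodes: 0:x2, 1:pl, 2:pl, 3:pl, 5:x3, 6:m, 7:m
edges: (0,2,post); (0,3,post); (1,0,pre); (1,5,pre); (5,3,post); (6,2,at); (7,3,at)
branch 2 (rule r3):
nodes: 0:x2, 1:pl, 2:pl, 3:pl, 5:x3, 6:m
edges: (0,2,post); (0,3,post); (1,0,pre); (1,5,pre); (5,3,post); (6,3,at)


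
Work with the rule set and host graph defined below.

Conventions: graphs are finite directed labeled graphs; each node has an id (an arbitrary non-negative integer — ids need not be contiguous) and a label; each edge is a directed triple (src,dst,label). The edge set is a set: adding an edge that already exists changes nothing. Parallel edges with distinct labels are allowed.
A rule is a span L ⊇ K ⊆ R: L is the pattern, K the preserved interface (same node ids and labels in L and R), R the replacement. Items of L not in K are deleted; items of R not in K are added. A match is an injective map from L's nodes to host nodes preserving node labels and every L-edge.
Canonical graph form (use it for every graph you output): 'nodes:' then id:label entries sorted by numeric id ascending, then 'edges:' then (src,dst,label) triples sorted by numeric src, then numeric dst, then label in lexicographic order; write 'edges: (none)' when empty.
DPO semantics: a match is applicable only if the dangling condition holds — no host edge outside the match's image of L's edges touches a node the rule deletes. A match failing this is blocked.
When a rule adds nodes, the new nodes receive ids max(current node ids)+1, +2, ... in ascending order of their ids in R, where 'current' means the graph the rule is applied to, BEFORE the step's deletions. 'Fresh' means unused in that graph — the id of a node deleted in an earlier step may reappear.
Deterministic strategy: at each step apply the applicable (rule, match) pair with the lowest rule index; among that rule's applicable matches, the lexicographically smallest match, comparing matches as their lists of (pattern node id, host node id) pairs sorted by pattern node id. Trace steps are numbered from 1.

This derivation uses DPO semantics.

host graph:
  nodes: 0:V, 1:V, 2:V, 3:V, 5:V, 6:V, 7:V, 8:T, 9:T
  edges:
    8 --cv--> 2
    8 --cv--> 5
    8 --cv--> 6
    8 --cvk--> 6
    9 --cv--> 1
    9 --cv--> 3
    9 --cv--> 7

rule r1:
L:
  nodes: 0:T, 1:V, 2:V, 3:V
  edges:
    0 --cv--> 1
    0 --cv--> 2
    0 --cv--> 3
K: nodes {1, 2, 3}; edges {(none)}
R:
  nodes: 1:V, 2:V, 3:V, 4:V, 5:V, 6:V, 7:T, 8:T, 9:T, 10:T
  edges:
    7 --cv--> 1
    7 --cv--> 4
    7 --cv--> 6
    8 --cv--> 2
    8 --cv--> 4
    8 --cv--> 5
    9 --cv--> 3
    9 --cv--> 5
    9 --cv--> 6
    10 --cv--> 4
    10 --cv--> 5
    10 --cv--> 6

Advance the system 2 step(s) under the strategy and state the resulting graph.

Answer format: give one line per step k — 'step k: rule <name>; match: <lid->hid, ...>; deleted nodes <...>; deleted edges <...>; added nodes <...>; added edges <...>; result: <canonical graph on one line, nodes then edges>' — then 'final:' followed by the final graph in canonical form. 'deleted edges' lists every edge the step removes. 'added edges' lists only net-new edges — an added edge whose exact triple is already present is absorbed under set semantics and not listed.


step 1: rule r1; match: 0->9, 1->1, 2->3, 3->7; deleted nodes 9; deleted edges (9,1,cv); (9,3,cv); (9,7,cv); added nodes 10, 11, 12, 13, 14, 15, 16; added edges (13,1,cv); (13,10,cv); (13,12,cv); (14,3,cv); (14,10,cv); (14,11,cv); (15,7,cv); (15,11,cv); (15,12,cv); (16,10,cv); (16,11,cv); (16,12,cv); result: nodes: 0:V, 1:V, 2:V, 3:V, 5:V, 6:V, 7:V, 8:T, 10:V, 11:V, 12:V, 13:T, 14:T, 15:T, 16:T edges: (8,2,cv); (8,5,cv); (8,6,cv); (8,6,cvk); (13,1,cv); (13,10,cv); (13,12,cv); (14,3,cv); (14,10,cv); (14,11,cv); (15,7,cv); (15,11,cv); (15,12,cv); (16,10,cv); (16,11,cv); (16,12,cv)
step 2: rule r1; match: 0->13, 1->1, 2->10, 3->12; deleted nodes 13; deleted edges (13,1,cv); (13,10,cv); (13,12,cv); added nodes 17, 18, 19, 20, 21, 22, 23; added edges (20,1,cv); (20,17,cv); (20,19,cv); (21,10,cv); (21,17,cv); (21,18,cv); (22,12,cv); (22,18,cv); (22,19,cv); (23,17,cv); (23,18,cv); (23,19,cv); result: nodes: 0:V, 1:V, 2:V, 3:V, 5:V, 6:V, 7:V, 8:T, 10:V, 11:V, 12:V, 14:T, 15:T, 16:T, 17:V, 18:V, 19:V, 20:T, 21:T, 22:T, 23:T edges: (8,2,cv); (8,5,cv); (8,6,cv); (8,6,cvk); (14,3,cv); (14,10,cv); (14,11,cv); (15,7,cv); (15,11,cv); (15,12,cv); (16,10,cv); (16,11,cv); (16,12,cv); (20,1,cv); (20,17,cv); (20,19,cv); (21,10,cv); (21,17,cv); (21,18,cv); (22,12,cv); (22,18,cv); (22,19,cv); (23,17,cv); (23,18,cv); (23,19,cv)
final:
nodes: 0:V, 1:V, 2:V, 3:V, 5:V, 6:V, 7:V, 8:T, 10:V, 11:V, 12:V, 14:T, 15:T, 16:T, 17:V, 18:V, 19:V, 20:T, 21:T, 22:T, 23:T
edges: (8,2,cv); (8,5,cv); (8,6,cv); (8,6,cvk); (14,3,cv); (14,10,cv); (14,11,cv); (15,7,cv); (15,11,cv); (15,12,cv); (16,10,cv); (16,11,cv); (16,12,cv); (20,1,cv); (20,17,cv); (20,19,cv); (21,10,cv); (21,17,cv); (21,18,cv); (22,12,cv); (22,18,cv); (22,19,cv); (23,17,cv); (23,18,cv); (23,19,cv)


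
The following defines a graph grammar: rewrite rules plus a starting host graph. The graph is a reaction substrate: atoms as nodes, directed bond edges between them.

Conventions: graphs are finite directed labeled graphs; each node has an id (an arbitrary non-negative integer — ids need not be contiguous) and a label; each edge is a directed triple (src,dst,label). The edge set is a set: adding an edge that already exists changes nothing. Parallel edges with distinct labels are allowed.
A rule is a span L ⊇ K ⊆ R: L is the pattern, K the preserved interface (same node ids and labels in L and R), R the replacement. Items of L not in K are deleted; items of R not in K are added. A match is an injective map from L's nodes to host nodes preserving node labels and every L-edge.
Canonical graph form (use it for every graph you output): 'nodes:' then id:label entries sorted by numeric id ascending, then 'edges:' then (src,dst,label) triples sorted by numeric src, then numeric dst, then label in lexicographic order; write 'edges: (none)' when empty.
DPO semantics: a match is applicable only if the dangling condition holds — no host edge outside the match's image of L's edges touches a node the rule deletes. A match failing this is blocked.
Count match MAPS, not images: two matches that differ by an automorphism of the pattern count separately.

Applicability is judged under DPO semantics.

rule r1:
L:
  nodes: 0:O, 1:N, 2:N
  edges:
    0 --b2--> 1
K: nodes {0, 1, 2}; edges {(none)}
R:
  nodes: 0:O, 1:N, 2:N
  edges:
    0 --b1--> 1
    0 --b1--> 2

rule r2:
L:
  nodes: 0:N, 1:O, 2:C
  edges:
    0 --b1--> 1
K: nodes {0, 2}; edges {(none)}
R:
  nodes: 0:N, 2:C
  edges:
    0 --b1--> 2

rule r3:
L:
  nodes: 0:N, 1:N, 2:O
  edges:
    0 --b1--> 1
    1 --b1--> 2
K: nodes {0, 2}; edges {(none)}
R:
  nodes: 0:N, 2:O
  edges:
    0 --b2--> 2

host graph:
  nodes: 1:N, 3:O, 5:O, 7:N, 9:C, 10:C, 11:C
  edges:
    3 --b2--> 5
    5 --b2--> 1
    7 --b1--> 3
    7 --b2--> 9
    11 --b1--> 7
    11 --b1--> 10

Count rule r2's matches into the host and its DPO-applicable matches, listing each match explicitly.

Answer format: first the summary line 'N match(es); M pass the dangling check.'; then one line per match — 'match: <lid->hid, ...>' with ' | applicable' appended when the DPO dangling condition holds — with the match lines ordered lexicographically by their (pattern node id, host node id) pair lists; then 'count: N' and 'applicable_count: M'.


3 match(es); 0 pass the dangling check.
match: 0->7, 1->3, 2->9
match: 0->7, 1->3, 2->10
match: 0->7, 1->3, 2->11
count: 3
applicable_count: 0


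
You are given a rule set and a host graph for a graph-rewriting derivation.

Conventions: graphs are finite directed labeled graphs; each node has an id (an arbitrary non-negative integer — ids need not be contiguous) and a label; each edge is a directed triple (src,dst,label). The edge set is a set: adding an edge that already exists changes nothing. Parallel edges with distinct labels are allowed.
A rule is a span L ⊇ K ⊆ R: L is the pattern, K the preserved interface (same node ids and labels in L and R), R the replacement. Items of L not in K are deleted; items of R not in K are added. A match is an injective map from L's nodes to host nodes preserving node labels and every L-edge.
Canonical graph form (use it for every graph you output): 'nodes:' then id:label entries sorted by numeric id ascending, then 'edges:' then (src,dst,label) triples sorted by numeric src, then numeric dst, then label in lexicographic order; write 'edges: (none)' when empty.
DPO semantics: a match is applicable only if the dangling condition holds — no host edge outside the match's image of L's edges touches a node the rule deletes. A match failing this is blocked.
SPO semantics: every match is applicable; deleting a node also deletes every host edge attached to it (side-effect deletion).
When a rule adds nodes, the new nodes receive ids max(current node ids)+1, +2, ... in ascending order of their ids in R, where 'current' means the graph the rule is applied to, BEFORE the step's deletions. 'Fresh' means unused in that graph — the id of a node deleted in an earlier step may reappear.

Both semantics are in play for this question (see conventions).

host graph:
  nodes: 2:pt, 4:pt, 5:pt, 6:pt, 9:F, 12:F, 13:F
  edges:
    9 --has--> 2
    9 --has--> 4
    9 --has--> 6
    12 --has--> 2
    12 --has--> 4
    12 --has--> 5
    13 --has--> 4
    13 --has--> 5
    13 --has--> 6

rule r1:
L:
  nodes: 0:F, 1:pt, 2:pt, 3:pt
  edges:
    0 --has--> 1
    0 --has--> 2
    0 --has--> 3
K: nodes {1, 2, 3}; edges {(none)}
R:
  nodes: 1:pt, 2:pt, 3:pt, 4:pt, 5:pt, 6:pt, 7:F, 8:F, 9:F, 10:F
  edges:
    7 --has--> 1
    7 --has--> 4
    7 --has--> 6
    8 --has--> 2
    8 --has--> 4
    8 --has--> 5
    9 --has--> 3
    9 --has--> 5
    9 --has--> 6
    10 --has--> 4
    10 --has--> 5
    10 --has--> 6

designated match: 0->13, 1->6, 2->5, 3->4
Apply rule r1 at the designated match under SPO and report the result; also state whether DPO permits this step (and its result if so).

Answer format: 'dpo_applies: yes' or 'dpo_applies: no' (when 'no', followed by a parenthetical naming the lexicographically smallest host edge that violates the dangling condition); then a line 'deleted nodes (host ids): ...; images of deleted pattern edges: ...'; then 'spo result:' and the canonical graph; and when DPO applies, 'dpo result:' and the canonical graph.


dpo_applies: yes
deleted nodes (host ids): 13; images of deleted pattern edges: (13,4,has); (13,5,has); (13,6,has)
spo result:
nodes: 2:pt, 4:pt, 5:pt, 6:pt, 9:F, 12:F, 14:pt, 15:pt, 16:pt, 17:F, 18:F, 19:F, 20:F
edges: (9,2,has); (9,4,has); (9,6,has); (12,2,has); (12,4,has); (12,5,has); (17,6,has); (17,14,has); (17,16,has); (18,5,has); (18,14,has); (18,15,has); (19,4,has); (19,15,has); (19,16,has); (20,14,has); (20,15,has); (20,16,has)
dpo result:
nodes: 2:pt, 4:pt, 5:pt, 6:pt, 9:F, 12:F, 14:pt, 15:pt, 16:pt, 17:F, 18:F, 19:F, 20:F
edges: (9,2,has); (9,4,has); (9,6,has); (12,2,has); (12,4,has); (12,5,has); (17,6,has); (17,14,has); (17,16,has); (18,5,has); (18,14,has); (18,15,has); (19,4,has); (19,15,has); (19,16,has); (20,14,has); (20,15,has); (20,16,has)


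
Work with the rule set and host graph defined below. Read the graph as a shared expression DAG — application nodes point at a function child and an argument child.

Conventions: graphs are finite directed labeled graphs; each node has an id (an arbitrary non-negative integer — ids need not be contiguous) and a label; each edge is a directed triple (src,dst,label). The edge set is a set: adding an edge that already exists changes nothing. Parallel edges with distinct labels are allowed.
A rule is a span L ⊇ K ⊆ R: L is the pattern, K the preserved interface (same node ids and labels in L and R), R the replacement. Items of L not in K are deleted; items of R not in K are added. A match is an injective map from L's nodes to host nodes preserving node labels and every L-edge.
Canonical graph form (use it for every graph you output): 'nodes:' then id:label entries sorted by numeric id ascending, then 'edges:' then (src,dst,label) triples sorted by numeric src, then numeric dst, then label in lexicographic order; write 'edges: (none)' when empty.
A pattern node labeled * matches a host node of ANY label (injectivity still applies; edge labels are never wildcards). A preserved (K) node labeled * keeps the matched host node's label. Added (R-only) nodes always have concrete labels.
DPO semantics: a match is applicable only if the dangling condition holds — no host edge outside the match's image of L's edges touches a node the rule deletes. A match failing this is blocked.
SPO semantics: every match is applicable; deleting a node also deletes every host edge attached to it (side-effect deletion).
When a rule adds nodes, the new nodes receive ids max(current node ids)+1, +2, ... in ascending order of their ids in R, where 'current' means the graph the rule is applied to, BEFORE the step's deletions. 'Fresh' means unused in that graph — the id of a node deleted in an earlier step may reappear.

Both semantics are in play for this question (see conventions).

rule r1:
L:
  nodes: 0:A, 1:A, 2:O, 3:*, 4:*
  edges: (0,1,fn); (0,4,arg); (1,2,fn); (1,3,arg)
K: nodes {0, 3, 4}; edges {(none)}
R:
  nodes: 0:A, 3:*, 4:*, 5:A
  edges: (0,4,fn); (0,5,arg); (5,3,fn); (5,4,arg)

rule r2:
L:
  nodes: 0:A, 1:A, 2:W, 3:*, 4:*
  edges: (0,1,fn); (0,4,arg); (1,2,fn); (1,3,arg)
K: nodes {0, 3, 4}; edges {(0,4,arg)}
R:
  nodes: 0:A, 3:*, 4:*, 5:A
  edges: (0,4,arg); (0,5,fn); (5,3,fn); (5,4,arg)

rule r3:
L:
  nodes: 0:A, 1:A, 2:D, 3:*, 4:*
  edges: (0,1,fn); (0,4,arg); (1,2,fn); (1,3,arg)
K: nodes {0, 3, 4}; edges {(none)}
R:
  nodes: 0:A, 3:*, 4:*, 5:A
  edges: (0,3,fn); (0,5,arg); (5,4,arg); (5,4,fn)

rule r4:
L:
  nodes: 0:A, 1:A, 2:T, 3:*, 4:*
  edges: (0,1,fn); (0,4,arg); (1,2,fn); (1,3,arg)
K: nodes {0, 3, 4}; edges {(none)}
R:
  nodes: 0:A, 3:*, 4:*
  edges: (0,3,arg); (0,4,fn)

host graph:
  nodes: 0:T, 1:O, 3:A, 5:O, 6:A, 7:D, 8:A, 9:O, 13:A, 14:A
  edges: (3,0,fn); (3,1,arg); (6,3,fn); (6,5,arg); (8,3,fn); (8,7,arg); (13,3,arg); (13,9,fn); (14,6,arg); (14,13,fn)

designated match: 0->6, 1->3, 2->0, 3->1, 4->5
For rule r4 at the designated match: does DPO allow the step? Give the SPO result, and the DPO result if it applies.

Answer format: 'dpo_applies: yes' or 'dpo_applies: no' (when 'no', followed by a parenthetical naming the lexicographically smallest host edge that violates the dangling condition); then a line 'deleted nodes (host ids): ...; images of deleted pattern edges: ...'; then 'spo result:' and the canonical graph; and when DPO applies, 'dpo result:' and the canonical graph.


dpo_applies: no
(the rule deletes node 3, which keeps host edge (8,3,fn) outside the match image — the dangling condition fails, DPO blocks; SPO proceeds and side-deletes such edges)
deleted nodes (host ids): 0, 3; images of deleted pattern edges: (3,0,fn); (3,1,arg); (6,3,fn); (6,5,arg)
spo result:
nodes: 1:O, 5:O, 6:A, 7:D, 8:A, 9:O, 13:A, 14:A
edges: (6,1,arg); (6,5,fn); (8,7,arg); (13,9,fn); (14,6,arg); (14,13,fn)


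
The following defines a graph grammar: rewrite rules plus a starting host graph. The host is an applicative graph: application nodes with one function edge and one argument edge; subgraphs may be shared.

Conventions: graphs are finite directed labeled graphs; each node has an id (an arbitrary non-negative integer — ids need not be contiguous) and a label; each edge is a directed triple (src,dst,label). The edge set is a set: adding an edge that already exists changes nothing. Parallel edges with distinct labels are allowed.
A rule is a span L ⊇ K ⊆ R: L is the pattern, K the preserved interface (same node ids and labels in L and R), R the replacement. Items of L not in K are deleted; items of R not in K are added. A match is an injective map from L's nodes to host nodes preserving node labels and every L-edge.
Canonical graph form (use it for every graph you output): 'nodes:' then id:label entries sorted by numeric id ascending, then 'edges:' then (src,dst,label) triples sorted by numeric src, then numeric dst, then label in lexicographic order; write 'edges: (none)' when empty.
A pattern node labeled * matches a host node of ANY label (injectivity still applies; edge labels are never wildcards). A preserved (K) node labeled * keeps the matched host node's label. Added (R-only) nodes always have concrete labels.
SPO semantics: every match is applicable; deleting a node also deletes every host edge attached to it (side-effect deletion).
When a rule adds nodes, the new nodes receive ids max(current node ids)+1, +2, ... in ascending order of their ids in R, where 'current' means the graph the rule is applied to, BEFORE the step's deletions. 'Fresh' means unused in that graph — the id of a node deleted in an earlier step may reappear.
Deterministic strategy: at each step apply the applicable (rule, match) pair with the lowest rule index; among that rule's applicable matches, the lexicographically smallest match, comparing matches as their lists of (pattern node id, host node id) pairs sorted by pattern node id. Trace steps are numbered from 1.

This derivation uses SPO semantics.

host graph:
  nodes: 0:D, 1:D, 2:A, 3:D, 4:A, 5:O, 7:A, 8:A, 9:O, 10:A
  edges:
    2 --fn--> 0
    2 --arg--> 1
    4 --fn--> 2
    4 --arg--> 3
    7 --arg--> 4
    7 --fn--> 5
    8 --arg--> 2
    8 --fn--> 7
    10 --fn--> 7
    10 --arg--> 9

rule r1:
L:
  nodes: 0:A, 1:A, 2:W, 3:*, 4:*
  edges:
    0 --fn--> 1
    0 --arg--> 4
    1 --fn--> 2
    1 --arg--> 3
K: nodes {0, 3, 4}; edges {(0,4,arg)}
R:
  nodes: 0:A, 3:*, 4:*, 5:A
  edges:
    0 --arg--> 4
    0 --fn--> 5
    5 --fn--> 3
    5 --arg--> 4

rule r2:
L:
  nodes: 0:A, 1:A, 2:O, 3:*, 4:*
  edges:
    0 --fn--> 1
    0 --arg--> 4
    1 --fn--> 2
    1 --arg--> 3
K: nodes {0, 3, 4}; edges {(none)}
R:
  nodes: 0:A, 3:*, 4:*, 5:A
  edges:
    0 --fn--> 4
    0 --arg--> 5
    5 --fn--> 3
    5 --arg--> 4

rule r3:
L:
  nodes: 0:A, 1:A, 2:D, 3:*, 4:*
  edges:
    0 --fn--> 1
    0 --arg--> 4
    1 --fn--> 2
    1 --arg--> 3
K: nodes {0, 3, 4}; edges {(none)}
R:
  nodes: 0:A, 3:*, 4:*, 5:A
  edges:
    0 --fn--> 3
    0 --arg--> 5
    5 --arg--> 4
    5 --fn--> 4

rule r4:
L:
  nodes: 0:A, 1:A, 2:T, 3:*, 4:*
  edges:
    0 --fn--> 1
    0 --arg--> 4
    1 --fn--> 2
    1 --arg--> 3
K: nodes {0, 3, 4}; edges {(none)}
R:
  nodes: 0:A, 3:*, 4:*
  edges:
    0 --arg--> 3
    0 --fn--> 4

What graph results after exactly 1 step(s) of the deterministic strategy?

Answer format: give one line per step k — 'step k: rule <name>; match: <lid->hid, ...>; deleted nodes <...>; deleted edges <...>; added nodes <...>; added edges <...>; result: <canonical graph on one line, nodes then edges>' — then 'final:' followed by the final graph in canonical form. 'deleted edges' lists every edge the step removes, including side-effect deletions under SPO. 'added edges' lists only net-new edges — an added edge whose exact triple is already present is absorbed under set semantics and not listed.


step 1: rule r2; match: 0->8, 1->7, 2->5, 3->4, 4->2; deleted nodes 5, 7; deleted edges (7,4,arg); (7,5,fn); (8,2,arg); (8,7,fn); (10,7,fn); added nodes 11; added edges (8,2,fn); (8,11,arg); (11,2,arg); (11,4,fn); result: nodes: 0:D, 1:D, 2:A, 3:D, 4:A, 8:A, 9:O, 10:A, 11:A edges: (2,0,fn); (2,1,arg); (4,2,fn); (4,3,arg); (8,2,fn); (8,11,arg); (10,9,arg); (11,2,arg); (11,4,fn)
final:
nodes: 0:D, 1:D, 2:A, 3:D, 4:A, 8:A, 9:O, 10:A, 11:A
edges: (2,0,fn); (2,1,arg); (4,2,fn); (4,3,arg); (8,2,fn); (8,11,arg); (10,9,arg); (11,2,arg); (11,4,fn)


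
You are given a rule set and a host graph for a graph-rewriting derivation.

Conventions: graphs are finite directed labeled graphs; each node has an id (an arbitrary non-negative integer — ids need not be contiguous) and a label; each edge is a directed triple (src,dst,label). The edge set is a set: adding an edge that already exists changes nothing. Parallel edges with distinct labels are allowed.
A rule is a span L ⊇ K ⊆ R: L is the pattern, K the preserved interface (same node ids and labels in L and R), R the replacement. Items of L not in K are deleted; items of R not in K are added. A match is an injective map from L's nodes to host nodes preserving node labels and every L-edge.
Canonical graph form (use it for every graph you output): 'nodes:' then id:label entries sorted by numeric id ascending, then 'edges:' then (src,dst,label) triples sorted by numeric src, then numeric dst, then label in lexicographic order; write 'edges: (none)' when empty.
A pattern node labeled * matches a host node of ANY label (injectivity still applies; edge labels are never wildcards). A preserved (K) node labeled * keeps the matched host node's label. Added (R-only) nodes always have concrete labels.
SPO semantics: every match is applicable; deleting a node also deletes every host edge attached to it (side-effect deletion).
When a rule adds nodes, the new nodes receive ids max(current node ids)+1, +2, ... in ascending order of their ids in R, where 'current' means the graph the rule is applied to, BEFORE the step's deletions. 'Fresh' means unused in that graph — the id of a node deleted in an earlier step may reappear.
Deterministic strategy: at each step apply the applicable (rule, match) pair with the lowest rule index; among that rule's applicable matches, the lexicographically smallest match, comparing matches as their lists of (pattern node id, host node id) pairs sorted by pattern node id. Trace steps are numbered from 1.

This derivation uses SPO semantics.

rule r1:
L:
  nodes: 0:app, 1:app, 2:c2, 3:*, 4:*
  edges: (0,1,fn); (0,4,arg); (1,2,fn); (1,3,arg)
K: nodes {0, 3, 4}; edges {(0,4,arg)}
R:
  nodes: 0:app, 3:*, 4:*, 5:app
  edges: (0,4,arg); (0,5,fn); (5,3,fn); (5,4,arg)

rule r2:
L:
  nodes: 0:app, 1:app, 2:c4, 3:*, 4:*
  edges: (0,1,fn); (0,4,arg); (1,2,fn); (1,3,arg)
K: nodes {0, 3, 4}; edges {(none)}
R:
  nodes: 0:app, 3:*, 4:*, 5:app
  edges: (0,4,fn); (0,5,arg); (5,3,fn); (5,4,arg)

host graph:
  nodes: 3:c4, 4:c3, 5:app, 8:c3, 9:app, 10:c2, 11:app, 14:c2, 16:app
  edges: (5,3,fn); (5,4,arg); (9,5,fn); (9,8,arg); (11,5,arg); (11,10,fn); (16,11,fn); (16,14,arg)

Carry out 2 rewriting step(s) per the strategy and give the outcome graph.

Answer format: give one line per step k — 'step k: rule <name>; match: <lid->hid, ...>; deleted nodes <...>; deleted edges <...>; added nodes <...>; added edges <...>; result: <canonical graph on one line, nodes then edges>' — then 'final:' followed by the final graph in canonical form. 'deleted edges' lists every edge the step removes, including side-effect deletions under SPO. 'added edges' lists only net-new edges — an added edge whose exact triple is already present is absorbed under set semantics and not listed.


step 1: rule r1; match: 0->16, 1->11, 2->10, 3->5, 4->14; deleted nodes 10, 11; deleted edges (11,5,arg); (11,10,fn); (16,11,fn); added nodes 17; added edges (16,17,fn); (17,5,fn); (17,14,arg); result: nodes: 3:c4, 4:c3, 5:app, 8:c3, 9:app, 14:c2, 16:app, 17:app edges: (5,3,fn); (5,4,arg); (9,5,fn); (9,8,arg); (16,14,arg); (16,17,fn); (17,5,fn); (17,14,arg)
step 2: rule r2; match: 0->9, 1->5, 2->3, 3->4, 4->8; deleted nodes 3, 5; deleted edges (5,3,fn); (5,4,arg); (9,5,fn); (9,8,arg); (17,5,fn); added nodes 18; added edges (9,8,fn); (9,18,arg); (18,4,fn); (18,8,arg); result: nodes: 4:c3, 8:c3, 9:app, 14:c2, 16:app, 17:app, 18:app edges: (9,8,fn); (9,18,arg); (16,14,arg); (16,17,fn); (17,14,arg); (18,4,fn); (18,8,arg)
final:
nodes: 4:c3, 8:c3, 9:app, 14:c2, 16:app, 17:app, 18:app
edges: (9,8,fn); (9,18,arg); (16,14,arg); (16,17,fn); (17,14,arg); (18,4,fn); (18,8,arg)
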